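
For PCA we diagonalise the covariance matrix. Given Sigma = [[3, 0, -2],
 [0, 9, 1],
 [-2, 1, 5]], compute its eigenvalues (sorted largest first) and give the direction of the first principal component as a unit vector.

Step 1 — characteristic polynomial p(λ) = det(λI - Sigma) = λ³ - tr·λ² + c_1·λ - det, where tr = trace, c_1 = sum of the principal 2×2 minors, det = det(Sigma):
  tr = 3 + 9 + 5 = 17,
  c_1 = (3·9 - (0)²) + (3·5 - (-2)²) + (9·5 - (1)²) = 27 + 11 + 44 = 82,
  det = 3·(9·5 - (1)²) - (0)·((0)·5 - (1)·(-2)) + (-2)·((0)·(1) - 9·(-2)) = 3·(44) - (0)·(2) + (-2)·(18) = 96.
  So p(λ) = λ³ - 17λ² + 82λ - 96.
Step 2 — look for an integer root (rational root theorem: any rational root is an integer divisor of 96). Testing λ = 6:
  p(6) = 216 - 612 + 492 - 96 = 0  ✓
  Dividing out (λ - 6): p(λ) = (λ - 6)(λ² - 11λ + 16).
Step 3 — remaining eigenvalues from the quadratic λ² - 11λ + 16 = 0:
  Δ = 11² - 4·16 = 121 - 64 = 57,  λ = (11 ± √57)/2 = (11 ± 7.5498)/2 ≈ 9.2749 or 1.7251.
  Sorted: λ_1 = 9.2749,  λ_2 = 6,  λ_3 = 1.7251  (check: sum = 17 = tr ✓).

Step 4 — unit eigenvector for λ_1 ≈ 9.2749: v spans the null space of (Sigma - λ_1 I), whose rows are
  r_1 = (-6.2749, 0, -2),  r_2 = (0, -0.2749, 1),  r_3 = (-2, 1, -4.2749).
  v is orthogonal to every row, so take v ∝ r_1 × r_2 = ((0)·(1) - (-2)·(-0.2749), (-2)·(0) - (-6.2749)·(1), (-6.2749)·(-0.2749) - (0)·(0)) ≈ (-0.5498, 6.2749, 1.7251).
  Rescale (multiply by -1 so the first nonzero entry is positive): u = (0.5498, -6.2749, -1.7251).
  ||u|| = √((0.5498)² + (-6.2749)² + (-1.7251)²) = √(42.6528) ≈ 6.5309,  v_1 = u/||u|| ≈ (0.0842, -0.9608, -0.2641) (||v_1|| = 1).

λ_1 = 9.2749,  λ_2 = 6,  λ_3 = 1.7251;  v_1 ≈ (0.0842, -0.9608, -0.2641)


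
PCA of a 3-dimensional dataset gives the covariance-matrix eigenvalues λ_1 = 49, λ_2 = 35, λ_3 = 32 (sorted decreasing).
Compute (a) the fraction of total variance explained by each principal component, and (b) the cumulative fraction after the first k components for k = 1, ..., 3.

Step 1 — total variance = trace(Sigma) = Σ λ_i = 49 + 35 + 32 = 116.

Step 2 — fraction explained by component i = λ_i / Σ λ:
  PC1: 49/116 = 0.4224
  PC2: 35/116 = 0.3017
  PC3: 32/116 = 0.2759

Step 3 — cumulative fraction after k components = (λ_1 + ... + λ_k) / Σ λ:
  k = 1: 49/116 = 0.4224
  k = 2: (49 + 35)/116 = 84/116 = 0.7241
  k = 3: (49 + 35 + 32)/116 = 116/116 = 1

Summary (fraction, with percent):

explained: PC1 0.4224 (42.24%), PC2 0.3017 (30.17%), PC3 0.2759 (27.59%);  cumulative: 0.4224, 0.7241, 1


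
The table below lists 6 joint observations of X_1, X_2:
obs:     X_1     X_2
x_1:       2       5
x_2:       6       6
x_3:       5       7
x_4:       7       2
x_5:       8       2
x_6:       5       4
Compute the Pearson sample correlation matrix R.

Step 1 — column means:
  mean(X_1) = (2 + 6 + 5 + 7 + 8 + 5) / 6 = 33/6 = 5.5
  mean(X_2) = (5 + 6 + 7 + 2 + 2 + 4) / 6 = 26/6 = 4.3333

Step 2 — sample variances and covariances s[i,j] = (1/(n-1)) · Σ_k (x_{k,i} - mean_i) · (x_{k,j} - mean_j), with n-1 = 5:
  s[X_1,X_1] = ((-3.5)·(-3.5) + (0.5)·(0.5) + (-0.5)·(-0.5) + (1.5)·(1.5) + (2.5)·(2.5) + (-0.5)·(-0.5)) / 5 = 21.5/5 = 4.3
  s[X_1,X_2] = ((-3.5)·(0.6667) + (0.5)·(1.6667) + (-0.5)·(2.6667) + (1.5)·(-2.3333) + (2.5)·(-2.3333) + (-0.5)·(-0.3333)) / 5 = -12/5 = -2.4
  s[X_2,X_2] = ((0.6667)·(0.6667) + (1.6667)·(1.6667) + (2.6667)·(2.6667) + (-2.3333)·(-2.3333) + (-2.3333)·(-2.3333) + (-0.3333)·(-0.3333)) / 5 = 21.3333/5 = 4.2667
  Sample standard deviations s_i = √(s[i,i]):
  s(X_1) = √(4.3) = 2.0736
  s(X_2) = √(4.2667) = 2.0656

Step 3 — r_{ij} = s_{ij} / (s_i · s_j):
  r[X_1,X_1] = 1 (diagonal).
  r[X_1,X_2] = -2.4 / (2.0736 · 2.0656) = -2.4 / 4.2833 = -0.5603
  r[X_2,X_2] = 1 (diagonal).

R is symmetric with unit diagonal. Assembling:

R = [[1, -0.5603],
 [-0.5603, 1]]


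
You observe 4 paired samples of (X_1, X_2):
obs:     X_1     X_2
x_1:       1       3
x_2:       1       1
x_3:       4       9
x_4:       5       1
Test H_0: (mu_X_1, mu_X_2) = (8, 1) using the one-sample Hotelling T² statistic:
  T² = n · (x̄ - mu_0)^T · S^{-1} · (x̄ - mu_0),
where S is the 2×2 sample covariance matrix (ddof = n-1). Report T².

Step 1 — sample mean vector:
  mean(X_1) = (1 + 1 + 4 + 5) / 4 = 11/4 = 2.75
  mean(X_2) = (3 + 1 + 9 + 1) / 4 = 14/4 = 3.5
  x̄ = (2.75, 3.5),  deviation x̄ - mu_0 = (2.75, 3.5) - (8, 1) = (-5.25, 2.5).

Step 2 — sample covariance matrix, S[i,j] = (1/(n-1)) · Σ_k (x_{k,i} - mean_i) · (x_{k,j} - mean_j), divisor n-1 = 3:
  S[X_1,X_1] = ((-1.75)·(-1.75) + (-1.75)·(-1.75) + (1.25)·(1.25) + (2.25)·(2.25)) / 3 = 12.75/3 = 4.25
  S[X_1,X_2] = ((-1.75)·(-0.5) + (-1.75)·(-2.5) + (1.25)·(5.5) + (2.25)·(-2.5)) / 3 = 6.5/3 = 2.1667
  S[X_2,X_2] = ((-0.5)·(-0.5) + (-2.5)·(-2.5) + (5.5)·(5.5) + (-2.5)·(-2.5)) / 3 = 43/3 = 14.3333
  S = [[4.25, 2.1667],
 [2.1667, 14.3333]].

Step 3 — invert S. det(S) = 4.25·14.3333 - (2.1667)² = 56.2222.
  S^{-1} = (1/det) · [[d, -b], [-b, a]] = [[0.2549, -0.0385],
 [-0.0385, 0.0756]].

Step 4 — quadratic form (x̄ - mu_0)^T · S^{-1} · (x̄ - mu_0):
  S^{-1} · (x̄ - mu_0) = (-1.4348, 0.3913),
  (x̄ - mu_0)^T · [...] = (-5.25)·(-1.4348) + (2.5)·(0.3913) = 8.5109.

Step 5 — scale by n: T² = 4 · 8.5109 = 34.0435.

T² ≈ 34.0435


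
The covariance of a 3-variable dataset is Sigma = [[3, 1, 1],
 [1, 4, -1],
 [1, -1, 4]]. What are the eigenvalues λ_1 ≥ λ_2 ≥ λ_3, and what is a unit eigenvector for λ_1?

Step 1 — characteristic polynomial p(λ) = det(λI - Sigma) = λ³ - tr·λ² + c_1·λ - det, where tr = trace, c_1 = sum of the principal 2×2 minors, det = det(Sigma):
  tr = 3 + 4 + 4 = 11,
  c_1 = (3·4 - (1)²) + (3·4 - (1)²) + (4·4 - (-1)²) = 11 + 11 + 15 = 37,
  det = 3·(4·4 - (-1)²) - (1)·((1)·4 - (-1)·(1)) + (1)·((1)·(-1) - 4·(1)) = 3·(15) - (1)·(5) + (1)·(-5) = 35.
  So p(λ) = λ³ - 11λ² + 37λ - 35.
Step 2 — look for an integer root (rational root theorem: any rational root is an integer divisor of 35). Testing λ = 5:
  p(5) = 125 - 275 + 185 - 35 = 0  ✓
  Dividing out (λ - 5): p(λ) = (λ - 5)(λ² - 6λ + 7).
Step 3 — remaining eigenvalues from the quadratic λ² - 6λ + 7 = 0:
  Δ = 6² - 4·7 = 36 - 28 = 8,  λ = (6 ± √8)/2 = (6 ± 2.8284)/2 ≈ 4.4142 or 1.5858.
  Sorted: λ_1 = 5,  λ_2 = 4.4142,  λ_3 = 1.5858  (check: sum = 11 = tr ✓).

Step 4 — unit eigenvector for λ_1 = 5: v spans the null space of (Sigma - λ_1 I), whose rows are
  r_1 = (-2, 1, 1),  r_2 = (1, -1, -1),  r_3 = (1, -1, -1).
  v is orthogonal to every row, so take v ∝ r_1 × r_2 = ((1)·(-1) - (1)·(-1), (1)·(1) - (-2)·(-1), (-2)·(-1) - (1)·(1)) = (0, -1, 1).
  Rescale (multiply by -1 so the first nonzero entry is positive): u = (0, 1, -1).
  ||u|| = √((0)² + (1)² + (-1)²) = √(2) ≈ 1.4142,  v_1 = u/||u|| ≈ (0, 0.7071, -0.7071) (||v_1|| = 1).

λ_1 = 5,  λ_2 = 4.4142,  λ_3 = 1.5858;  v_1 ≈ (0, 0.7071, -0.7071)


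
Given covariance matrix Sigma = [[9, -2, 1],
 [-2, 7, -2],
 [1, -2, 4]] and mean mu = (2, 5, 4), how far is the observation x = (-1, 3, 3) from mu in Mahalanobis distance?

Step 1 — centre the observation: (x - mu) = (-3, -2, -1).

Step 2 — invert Sigma (cofactor / det for 3×3, or solve directly):
  Sigma^{-1} = [[0.1194, 0.0299, -0.0149],
 [0.0299, 0.1741, 0.0796],
 [-0.0149, 0.0796, 0.2935]].

Step 3 — form the quadratic (x - mu)^T · Sigma^{-1} · (x - mu):
  Sigma^{-1} · (x - mu) = (-0.403, -0.5174, -0.408).
  (x - mu)^T · [Sigma^{-1} · (x - mu)] = (-3)·(-0.403) + (-2)·(-0.5174) + (-1)·(-0.408) = 2.6517.

Step 4 — take square root: d = √(2.6517) ≈ 1.6284.

d(x, mu) = √(2.6517) ≈ 1.6284


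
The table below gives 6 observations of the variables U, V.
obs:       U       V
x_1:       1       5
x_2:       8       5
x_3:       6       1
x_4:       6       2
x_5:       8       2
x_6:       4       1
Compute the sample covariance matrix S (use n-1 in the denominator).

Step 1 — column means:
  mean(U) = (1 + 8 + 6 + 6 + 8 + 4) / 6 = 33/6 = 5.5
  mean(V) = (5 + 5 + 1 + 2 + 2 + 1) / 6 = 16/6 = 2.6667

Step 2 — sample covariance S[i,j] = (1/(n-1)) · Σ_k (x_{k,i} - mean_i) · (x_{k,j} - mean_j), with n-1 = 5.
  S[U,U] = ((-4.5)·(-4.5) + (2.5)·(2.5) + (0.5)·(0.5) + (0.5)·(0.5) + (2.5)·(2.5) + (-1.5)·(-1.5)) / 5 = 35.5/5 = 7.1
  S[U,V] = ((-4.5)·(2.3333) + (2.5)·(2.3333) + (0.5)·(-1.6667) + (0.5)·(-0.6667) + (2.5)·(-0.6667) + (-1.5)·(-1.6667)) / 5 = -5/5 = -1
  S[V,V] = ((2.3333)·(2.3333) + (2.3333)·(2.3333) + (-1.6667)·(-1.6667) + (-0.6667)·(-0.6667) + (-0.6667)·(-0.6667) + (-1.6667)·(-1.6667)) / 5 = 17.3333/5 = 3.4667

S is symmetric (S[j,i] = S[i,j]). Assembling:

S = [[7.1, -1],
 [-1, 3.4667]]


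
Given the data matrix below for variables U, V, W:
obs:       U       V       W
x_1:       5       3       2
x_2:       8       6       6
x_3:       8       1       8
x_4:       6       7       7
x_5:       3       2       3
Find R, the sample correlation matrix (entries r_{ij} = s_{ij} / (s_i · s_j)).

Step 1 — column means:
  mean(U) = (5 + 8 + 8 + 6 + 3) / 5 = 30/5 = 6
  mean(V) = (3 + 6 + 1 + 7 + 2) / 5 = 19/5 = 3.8
  mean(W) = (2 + 6 + 8 + 7 + 3) / 5 = 26/5 = 5.2

Step 2 — sample variances and covariances s[i,j] = (1/(n-1)) · Σ_k (x_{k,i} - mean_i) · (x_{k,j} - mean_j), with n-1 = 4:
  s[U,U] = ((-1)·(-1) + (2)·(2) + (2)·(2) + (0)·(0) + (-3)·(-3)) / 4 = 18/4 = 4.5
  s[U,V] = ((-1)·(-0.8) + (2)·(2.2) + (2)·(-2.8) + (0)·(3.2) + (-3)·(-1.8)) / 4 = 5/4 = 1.25
  s[U,W] = ((-1)·(-3.2) + (2)·(0.8) + (2)·(2.8) + (0)·(1.8) + (-3)·(-2.2)) / 4 = 17/4 = 4.25
  s[V,V] = ((-0.8)·(-0.8) + (2.2)·(2.2) + (-2.8)·(-2.8) + (3.2)·(3.2) + (-1.8)·(-1.8)) / 4 = 26.8/4 = 6.7
  s[V,W] = ((-0.8)·(-3.2) + (2.2)·(0.8) + (-2.8)·(2.8) + (3.2)·(1.8) + (-1.8)·(-2.2)) / 4 = 6.2/4 = 1.55
  s[W,W] = ((-3.2)·(-3.2) + (0.8)·(0.8) + (2.8)·(2.8) + (1.8)·(1.8) + (-2.2)·(-2.2)) / 4 = 26.8/4 = 6.7
  Sample standard deviations s_i = √(s[i,i]):
  s(U) = √(4.5) = 2.1213
  s(V) = √(6.7) = 2.5884
  s(W) = √(6.7) = 2.5884

Step 3 — r_{ij} = s_{ij} / (s_i · s_j):
  r[U,U] = 1 (diagonal).
  r[U,V] = 1.25 / (2.1213 · 2.5884) = 1.25 / 5.4909 = 0.2276
  r[U,W] = 4.25 / (2.1213 · 2.5884) = 4.25 / 5.4909 = 0.774
  r[V,V] = 1 (diagonal).
  r[V,W] = 1.55 / (2.5884 · 2.5884) = 1.55 / 6.7 = 0.2313
  r[W,W] = 1 (diagonal).

R is symmetric with unit diagonal. Assembling:

R = [[1, 0.2276, 0.774],
 [0.2276, 1, 0.2313],
 [0.774, 0.2313, 1]]


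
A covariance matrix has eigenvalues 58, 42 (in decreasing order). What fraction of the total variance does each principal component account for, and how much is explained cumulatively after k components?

Step 1 — total variance = trace(Sigma) = Σ λ_i = 58 + 42 = 100.

Step 2 — fraction explained by component i = λ_i / Σ λ:
  PC1: 58/100 = 0.58
  PC2: 42/100 = 0.42

Step 3 — cumulative fraction after k components = (λ_1 + ... + λ_k) / Σ λ:
  k = 1: 58/100 = 0.58
  k = 2: (58 + 42)/100 = 100/100 = 1

Summary (fraction, with percent):

explained: PC1 0.58 (58%), PC2 0.42 (42%);  cumulative: 0.58, 1


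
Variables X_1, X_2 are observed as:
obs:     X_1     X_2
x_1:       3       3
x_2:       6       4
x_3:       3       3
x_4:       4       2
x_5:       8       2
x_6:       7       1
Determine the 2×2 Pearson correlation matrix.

Step 1 — column means:
  mean(X_1) = (3 + 6 + 3 + 4 + 8 + 7) / 6 = 31/6 = 5.1667
  mean(X_2) = (3 + 4 + 3 + 2 + 2 + 1) / 6 = 15/6 = 2.5

Step 2 — sample variances and covariances s[i,j] = (1/(n-1)) · Σ_k (x_{k,i} - mean_i) · (x_{k,j} - mean_j), with n-1 = 5:
  s[X_1,X_1] = ((-2.1667)·(-2.1667) + (0.8333)·(0.8333) + (-2.1667)·(-2.1667) + (-1.1667)·(-1.1667) + (2.8333)·(2.8333) + (1.8333)·(1.8333)) / 5 = 22.8333/5 = 4.5667
  s[X_1,X_2] = ((-2.1667)·(0.5) + (0.8333)·(1.5) + (-2.1667)·(0.5) + (-1.1667)·(-0.5) + (2.8333)·(-0.5) + (1.8333)·(-1.5)) / 5 = -4.5/5 = -0.9
  s[X_2,X_2] = ((0.5)·(0.5) + (1.5)·(1.5) + (0.5)·(0.5) + (-0.5)·(-0.5) + (-0.5)·(-0.5) + (-1.5)·(-1.5)) / 5 = 5.5/5 = 1.1
  Sample standard deviations s_i = √(s[i,i]):
  s(X_1) = √(4.5667) = 2.137
  s(X_2) = √(1.1) = 1.0488

Step 3 — r_{ij} = s_{ij} / (s_i · s_j):
  r[X_1,X_1] = 1 (diagonal).
  r[X_1,X_2] = -0.9 / (2.137 · 1.0488) = -0.9 / 2.2413 = -0.4016
  r[X_2,X_2] = 1 (diagonal).

R is symmetric with unit diagonal. Assembling:

R = [[1, -0.4016],
 [-0.4016, 1]]


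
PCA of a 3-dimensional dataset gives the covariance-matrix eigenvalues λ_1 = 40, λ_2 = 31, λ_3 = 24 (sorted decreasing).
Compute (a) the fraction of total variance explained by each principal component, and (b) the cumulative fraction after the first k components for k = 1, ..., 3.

Step 1 — total variance = trace(Sigma) = Σ λ_i = 40 + 31 + 24 = 95.

Step 2 — fraction explained by component i = λ_i / Σ λ:
  PC1: 40/95 = 0.4211
  PC2: 31/95 = 0.3263
  PC3: 24/95 = 0.2526

Step 3 — cumulative fraction after k components = (λ_1 + ... + λ_k) / Σ λ:
  k = 1: 40/95 = 0.4211
  k = 2: (40 + 31)/95 = 71/95 = 0.7474
  k = 3: (40 + 31 + 24)/95 = 95/95 = 1

Summary (fraction, with percent):

explained: PC1 0.4211 (42.11%), PC2 0.3263 (32.63%), PC3 0.2526 (25.26%);  cumulative: 0.4211, 0.7474, 1


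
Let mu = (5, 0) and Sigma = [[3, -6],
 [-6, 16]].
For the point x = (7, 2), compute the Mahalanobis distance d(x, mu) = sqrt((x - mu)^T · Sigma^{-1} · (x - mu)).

Step 1 — centre the observation: (x - mu) = (2, 2).

Step 2 — invert Sigma. det(Sigma) = 3·16 - (-6)² = 12.
  Sigma^{-1} = (1/det) · [[d, -b], [-b, a]] = [[1.3333, 0.5],
 [0.5, 0.25]].

Step 3 — form the quadratic (x - mu)^T · Sigma^{-1} · (x - mu):
  Sigma^{-1} · (x - mu) = (3.6667, 1.5).
  (x - mu)^T · [Sigma^{-1} · (x - mu)] = (2)·(3.6667) + (2)·(1.5) = 10.3333.

Step 4 — take square root: d = √(10.3333) ≈ 3.2146.

d(x, mu) = √(10.3333) ≈ 3.2146


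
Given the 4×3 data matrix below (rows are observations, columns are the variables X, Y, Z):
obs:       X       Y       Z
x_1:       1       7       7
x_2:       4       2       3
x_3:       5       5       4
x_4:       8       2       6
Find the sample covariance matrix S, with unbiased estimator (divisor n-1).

Step 1 — column means:
  mean(X) = (1 + 4 + 5 + 8) / 4 = 18/4 = 4.5
  mean(Y) = (7 + 2 + 5 + 2) / 4 = 16/4 = 4
  mean(Z) = (7 + 3 + 4 + 6) / 4 = 20/4 = 5

Step 2 — sample covariance S[i,j] = (1/(n-1)) · Σ_k (x_{k,i} - mean_i) · (x_{k,j} - mean_j), with n-1 = 3.
  S[X,X] = ((-3.5)·(-3.5) + (-0.5)·(-0.5) + (0.5)·(0.5) + (3.5)·(3.5)) / 3 = 25/3 = 8.3333
  S[X,Y] = ((-3.5)·(3) + (-0.5)·(-2) + (0.5)·(1) + (3.5)·(-2)) / 3 = -16/3 = -5.3333
  S[X,Z] = ((-3.5)·(2) + (-0.5)·(-2) + (0.5)·(-1) + (3.5)·(1)) / 3 = -3/3 = -1
  S[Y,Y] = ((3)·(3) + (-2)·(-2) + (1)·(1) + (-2)·(-2)) / 3 = 18/3 = 6
  S[Y,Z] = ((3)·(2) + (-2)·(-2) + (1)·(-1) + (-2)·(1)) / 3 = 7/3 = 2.3333
  S[Z,Z] = ((2)·(2) + (-2)·(-2) + (-1)·(-1) + (1)·(1)) / 3 = 10/3 = 3.3333

S is symmetric (S[j,i] = S[i,j]). Assembling:

S = [[8.3333, -5.3333, -1],
 [-5.3333, 6, 2.3333],
 [-1, 2.3333, 3.3333]]


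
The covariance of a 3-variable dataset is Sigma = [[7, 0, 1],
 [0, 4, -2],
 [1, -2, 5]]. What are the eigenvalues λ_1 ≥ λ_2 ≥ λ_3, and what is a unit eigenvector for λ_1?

Step 1 — characteristic polynomial p(λ) = det(λI - Sigma) = λ³ - tr·λ² + c_1·λ - det, where tr = trace, c_1 = sum of the principal 2×2 minors, det = det(Sigma):
  tr = 7 + 4 + 5 = 16,
  c_1 = (7·4 - (0)²) + (7·5 - (1)²) + (4·5 - (-2)²) = 28 + 34 + 16 = 78,
  det = 7·(4·5 - (-2)²) - (0)·((0)·5 - (-2)·(1)) + (1)·((0)·(-2) - 4·(1)) = 7·(16) - (0)·(2) + (1)·(-4) = 108.
  So p(λ) = λ³ - 16λ² + 78λ - 108.
Step 2 — look for an integer root (rational root theorem: any rational root is an integer divisor of 108). Testing λ = 6:
  p(6) = 216 - 576 + 468 - 108 = 0  ✓
  Dividing out (λ - 6): p(λ) = (λ - 6)(λ² - 10λ + 18).
Step 3 — remaining eigenvalues from the quadratic λ² - 10λ + 18 = 0:
  Δ = 10² - 4·18 = 100 - 72 = 28,  λ = (10 ± √28)/2 = (10 ± 5.2915)/2 ≈ 7.6458 or 2.3542.
  Sorted: λ_1 = 7.6458,  λ_2 = 6,  λ_3 = 2.3542  (check: sum = 16 = tr ✓).

Step 4 — unit eigenvector for λ_1 ≈ 7.6458: v spans the null space of (Sigma - λ_1 I), whose rows are
  r_1 = (-0.6458, 0, 1),  r_2 = (0, -3.6458, -2),  r_3 = (1, -2, -2.6458).
  v is orthogonal to every row, so take v ∝ r_1 × r_2 = ((0)·(-2) - (1)·(-3.6458), (1)·(0) - (-0.6458)·(-2), (-0.6458)·(-3.6458) - (0)·(0)) ≈ (3.6458, -1.2915, 2.3542).
  Let u = (3.6458, -1.2915, 2.3542).
  ||u|| = √((3.6458)² + (-1.2915)² + (2.3542)²) = √(20.502) ≈ 4.5279,  v_1 = u/||u|| ≈ (0.8052, -0.2852, 0.5199) (||v_1|| = 1).

λ_1 = 7.6458,  λ_2 = 6,  λ_3 = 2.3542;  v_1 ≈ (0.8052, -0.2852, 0.5199)


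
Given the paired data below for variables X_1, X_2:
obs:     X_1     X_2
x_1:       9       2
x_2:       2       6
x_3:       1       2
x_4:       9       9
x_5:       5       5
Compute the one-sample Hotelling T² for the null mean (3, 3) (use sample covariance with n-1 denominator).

Step 1 — sample mean vector:
  mean(X_1) = (9 + 2 + 1 + 9 + 5) / 5 = 26/5 = 5.2
  mean(X_2) = (2 + 6 + 2 + 9 + 5) / 5 = 24/5 = 4.8
  x̄ = (5.2, 4.8),  deviation x̄ - mu_0 = (5.2, 4.8) - (3, 3) = (2.2, 1.8).

Step 2 — sample covariance matrix, S[i,j] = (1/(n-1)) · Σ_k (x_{k,i} - mean_i) · (x_{k,j} - mean_j), divisor n-1 = 4:
  S[X_1,X_1] = ((3.8)·(3.8) + (-3.2)·(-3.2) + (-4.2)·(-4.2) + (3.8)·(3.8) + (-0.2)·(-0.2)) / 4 = 56.8/4 = 14.2
  S[X_1,X_2] = ((3.8)·(-2.8) + (-3.2)·(1.2) + (-4.2)·(-2.8) + (3.8)·(4.2) + (-0.2)·(0.2)) / 4 = 13.2/4 = 3.3
  S[X_2,X_2] = ((-2.8)·(-2.8) + (1.2)·(1.2) + (-2.8)·(-2.8) + (4.2)·(4.2) + (0.2)·(0.2)) / 4 = 34.8/4 = 8.7
  S = [[14.2, 3.3],
 [3.3, 8.7]].

Step 3 — invert S. det(S) = 14.2·8.7 - (3.3)² = 112.65.
  S^{-1} = (1/det) · [[d, -b], [-b, a]] = [[0.0772, -0.0293],
 [-0.0293, 0.1261]].

Step 4 — quadratic form (x̄ - mu_0)^T · S^{-1} · (x̄ - mu_0):
  S^{-1} · (x̄ - mu_0) = (0.1172, 0.1625),
  (x̄ - mu_0)^T · [...] = (2.2)·(0.1172) + (1.8)·(0.1625) = 0.5502.

Step 5 — scale by n: T² = 5 · 0.5502 = 2.751.

T² ≈ 2.751


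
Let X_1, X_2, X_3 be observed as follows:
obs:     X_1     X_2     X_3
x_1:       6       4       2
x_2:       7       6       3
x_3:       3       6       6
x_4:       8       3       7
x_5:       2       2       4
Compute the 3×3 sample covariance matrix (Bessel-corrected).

Step 1 — column means:
  mean(X_1) = (6 + 7 + 3 + 8 + 2) / 5 = 26/5 = 5.2
  mean(X_2) = (4 + 6 + 6 + 3 + 2) / 5 = 21/5 = 4.2
  mean(X_3) = (2 + 3 + 6 + 7 + 4) / 5 = 22/5 = 4.4

Step 2 — sample covariance S[i,j] = (1/(n-1)) · Σ_k (x_{k,i} - mean_i) · (x_{k,j} - mean_j), with n-1 = 4.
  S[X_1,X_1] = ((0.8)·(0.8) + (1.8)·(1.8) + (-2.2)·(-2.2) + (2.8)·(2.8) + (-3.2)·(-3.2)) / 4 = 26.8/4 = 6.7
  S[X_1,X_2] = ((0.8)·(-0.2) + (1.8)·(1.8) + (-2.2)·(1.8) + (2.8)·(-1.2) + (-3.2)·(-2.2)) / 4 = 2.8/4 = 0.7
  S[X_1,X_3] = ((0.8)·(-2.4) + (1.8)·(-1.4) + (-2.2)·(1.6) + (2.8)·(2.6) + (-3.2)·(-0.4)) / 4 = 0.6/4 = 0.15
  S[X_2,X_2] = ((-0.2)·(-0.2) + (1.8)·(1.8) + (1.8)·(1.8) + (-1.2)·(-1.2) + (-2.2)·(-2.2)) / 4 = 12.8/4 = 3.2
  S[X_2,X_3] = ((-0.2)·(-2.4) + (1.8)·(-1.4) + (1.8)·(1.6) + (-1.2)·(2.6) + (-2.2)·(-0.4)) / 4 = -1.4/4 = -0.35
  S[X_3,X_3] = ((-2.4)·(-2.4) + (-1.4)·(-1.4) + (1.6)·(1.6) + (2.6)·(2.6) + (-0.4)·(-0.4)) / 4 = 17.2/4 = 4.3

S is symmetric (S[j,i] = S[i,j]). Assembling:

S = [[6.7, 0.7, 0.15],
 [0.7, 3.2, -0.35],
 [0.15, -0.35, 4.3]]


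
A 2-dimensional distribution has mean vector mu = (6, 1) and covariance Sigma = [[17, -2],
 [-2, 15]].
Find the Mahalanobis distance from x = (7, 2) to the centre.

Step 1 — centre the observation: (x - mu) = (1, 1).

Step 2 — invert Sigma. det(Sigma) = 17·15 - (-2)² = 251.
  Sigma^{-1} = (1/det) · [[d, -b], [-b, a]] = [[0.0598, 0.008],
 [0.008, 0.0677]].

Step 3 — form the quadratic (x - mu)^T · Sigma^{-1} · (x - mu):
  Sigma^{-1} · (x - mu) = (0.0677, 0.0757).
  (x - mu)^T · [Sigma^{-1} · (x - mu)] = (1)·(0.0677) + (1)·(0.0757) = 0.1434.

Step 4 — take square root: d = √(0.1434) ≈ 0.3787.

d(x, mu) = √(0.1434) ≈ 0.3787


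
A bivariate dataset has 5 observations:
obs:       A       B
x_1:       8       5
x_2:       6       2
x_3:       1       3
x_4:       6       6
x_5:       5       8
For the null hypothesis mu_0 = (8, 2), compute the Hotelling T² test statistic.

Step 1 — sample mean vector:
  mean(A) = (8 + 6 + 1 + 6 + 5) / 5 = 26/5 = 5.2
  mean(B) = (5 + 2 + 3 + 6 + 8) / 5 = 24/5 = 4.8
  x̄ = (5.2, 4.8),  deviation x̄ - mu_0 = (5.2, 4.8) - (8, 2) = (-2.8, 2.8).

Step 2 — sample covariance matrix, S[i,j] = (1/(n-1)) · Σ_k (x_{k,i} - mean_i) · (x_{k,j} - mean_j), divisor n-1 = 4:
  S[A,A] = ((2.8)·(2.8) + (0.8)·(0.8) + (-4.2)·(-4.2) + (0.8)·(0.8) + (-0.2)·(-0.2)) / 4 = 26.8/4 = 6.7
  S[A,B] = ((2.8)·(0.2) + (0.8)·(-2.8) + (-4.2)·(-1.8) + (0.8)·(1.2) + (-0.2)·(3.2)) / 4 = 6.2/4 = 1.55
  S[B,B] = ((0.2)·(0.2) + (-2.8)·(-2.8) + (-1.8)·(-1.8) + (1.2)·(1.2) + (3.2)·(3.2)) / 4 = 22.8/4 = 5.7
  S = [[6.7, 1.55],
 [1.55, 5.7]].

Step 3 — invert S. det(S) = 6.7·5.7 - (1.55)² = 35.7875.
  S^{-1} = (1/det) · [[d, -b], [-b, a]] = [[0.1593, -0.0433],
 [-0.0433, 0.1872]].

Step 4 — quadratic form (x̄ - mu_0)^T · S^{-1} · (x̄ - mu_0):
  S^{-1} · (x̄ - mu_0) = (-0.5672, 0.6455),
  (x̄ - mu_0)^T · [...] = (-2.8)·(-0.5672) + (2.8)·(0.6455) = 3.3956.

Step 5 — scale by n: T² = 5 · 3.3956 = 16.978.

T² ≈ 16.978


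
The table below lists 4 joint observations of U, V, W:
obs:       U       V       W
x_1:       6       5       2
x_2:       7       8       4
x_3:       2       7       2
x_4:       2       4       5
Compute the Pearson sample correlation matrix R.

Step 1 — column means:
  mean(U) = (6 + 7 + 2 + 2) / 4 = 17/4 = 4.25
  mean(V) = (5 + 8 + 7 + 4) / 4 = 24/4 = 6
  mean(W) = (2 + 4 + 2 + 5) / 4 = 13/4 = 3.25

Step 2 — sample variances and covariances s[i,j] = (1/(n-1)) · Σ_k (x_{k,i} - mean_i) · (x_{k,j} - mean_j), with n-1 = 3:
  s[U,U] = ((1.75)·(1.75) + (2.75)·(2.75) + (-2.25)·(-2.25) + (-2.25)·(-2.25)) / 3 = 20.75/3 = 6.9167
  s[U,V] = ((1.75)·(-1) + (2.75)·(2) + (-2.25)·(1) + (-2.25)·(-2)) / 3 = 6/3 = 2
  s[U,W] = ((1.75)·(-1.25) + (2.75)·(0.75) + (-2.25)·(-1.25) + (-2.25)·(1.75)) / 3 = -1.25/3 = -0.4167
  s[V,V] = ((-1)·(-1) + (2)·(2) + (1)·(1) + (-2)·(-2)) / 3 = 10/3 = 3.3333
  s[V,W] = ((-1)·(-1.25) + (2)·(0.75) + (1)·(-1.25) + (-2)·(1.75)) / 3 = -2/3 = -0.6667
  s[W,W] = ((-1.25)·(-1.25) + (0.75)·(0.75) + (-1.25)·(-1.25) + (1.75)·(1.75)) / 3 = 6.75/3 = 2.25
  Sample standard deviations s_i = √(s[i,i]):
  s(U) = √(6.9167) = 2.63
  s(V) = √(3.3333) = 1.8257
  s(W) = √(2.25) = 1.5

Step 3 — r_{ij} = s_{ij} / (s_i · s_j):
  r[U,U] = 1 (diagonal).
  r[U,V] = 2 / (2.63 · 1.8257) = 2 / 4.8016 = 0.4165
  r[U,W] = -0.4167 / (2.63 · 1.5) = -0.4167 / 3.9449 = -0.1056
  r[V,V] = 1 (diagonal).
  r[V,W] = -0.6667 / (1.8257 · 1.5) = -0.6667 / 2.7386 = -0.2434
  r[W,W] = 1 (diagonal).

R is symmetric with unit diagonal. Assembling:

R = [[1, 0.4165, -0.1056],
 [0.4165, 1, -0.2434],
 [-0.1056, -0.2434, 1]]


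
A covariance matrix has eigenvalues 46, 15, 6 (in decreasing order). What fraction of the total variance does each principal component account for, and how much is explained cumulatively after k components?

Step 1 — total variance = trace(Sigma) = Σ λ_i = 46 + 15 + 6 = 67.

Step 2 — fraction explained by component i = λ_i / Σ λ:
  PC1: 46/67 = 0.6866
  PC2: 15/67 = 0.2239
  PC3: 6/67 = 0.0896

Step 3 — cumulative fraction after k components = (λ_1 + ... + λ_k) / Σ λ:
  k = 1: 46/67 = 0.6866
  k = 2: (46 + 15)/67 = 61/67 = 0.9104
  k = 3: (46 + 15 + 6)/67 = 67/67 = 1

Summary (fraction, with percent):

explained: PC1 0.6866 (68.66%), PC2 0.2239 (22.39%), PC3 0.0896 (8.96%);  cumulative: 0.6866, 0.9104, 1


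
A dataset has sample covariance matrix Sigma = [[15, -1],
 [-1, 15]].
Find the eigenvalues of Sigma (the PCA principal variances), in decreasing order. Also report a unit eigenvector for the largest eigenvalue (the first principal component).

Step 1 — characteristic polynomial of 2×2 Sigma:
  det(Sigma - λI) = λ² - trace · λ + det = 0.
  trace = 15 + 15 = 30, det = 15·15 - (-1)² = 224.
Step 2 — discriminant:
  Δ = trace² - 4·det = 900 - 896 = 4.
Step 3 — eigenvalues:
  λ = (trace ± √Δ)/2 = (30 ± 2)/2,
  λ_1 = 16,  λ_2 = 14.

Step 4 — unit eigenvector for λ_1: solve (Sigma - λ_1 I)v = 0. First row:
  (15 - 16)·v_x + (-1)·v_y = 0, i.e. (-1)·v_x + (-1)·v_y = 0,
  so v ∝ (b, λ_1 - a) = (-1, 1); multiply by -1 so the first entry is positive: u = (1, -1).
  ||u|| = √((1)² + (-1)²) = √(2) ≈ 1.4142,
  v_1 = u/||u|| ≈ (0.7071, -0.7071) (||v_1|| = 1).

λ_1 = 16,  λ_2 = 14;  v_1 ≈ (0.7071, -0.7071)


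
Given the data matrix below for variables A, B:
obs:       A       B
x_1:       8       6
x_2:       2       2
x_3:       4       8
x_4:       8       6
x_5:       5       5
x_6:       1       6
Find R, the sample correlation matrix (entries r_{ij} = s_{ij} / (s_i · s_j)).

Step 1 — column means:
  mean(A) = (8 + 2 + 4 + 8 + 5 + 1) / 6 = 28/6 = 4.6667
  mean(B) = (6 + 2 + 8 + 6 + 5 + 6) / 6 = 33/6 = 5.5

Step 2 — sample variances and covariances s[i,j] = (1/(n-1)) · Σ_k (x_{k,i} - mean_i) · (x_{k,j} - mean_j), with n-1 = 5:
  s[A,A] = ((3.3333)·(3.3333) + (-2.6667)·(-2.6667) + (-0.6667)·(-0.6667) + (3.3333)·(3.3333) + (0.3333)·(0.3333) + (-3.6667)·(-3.6667)) / 5 = 43.3333/5 = 8.6667
  s[A,B] = ((3.3333)·(0.5) + (-2.6667)·(-3.5) + (-0.6667)·(2.5) + (3.3333)·(0.5) + (0.3333)·(-0.5) + (-3.6667)·(0.5)) / 5 = 9/5 = 1.8
  s[B,B] = ((0.5)·(0.5) + (-3.5)·(-3.5) + (2.5)·(2.5) + (0.5)·(0.5) + (-0.5)·(-0.5) + (0.5)·(0.5)) / 5 = 19.5/5 = 3.9
  Sample standard deviations s_i = √(s[i,i]):
  s(A) = √(8.6667) = 2.9439
  s(B) = √(3.9) = 1.9748

Step 3 — r_{ij} = s_{ij} / (s_i · s_j):
  r[A,A] = 1 (diagonal).
  r[A,B] = 1.8 / (2.9439 · 1.9748) = 1.8 / 5.8138 = 0.3096
  r[B,B] = 1 (diagonal).

R is symmetric with unit diagonal. Assembling:

R = [[1, 0.3096],
 [0.3096, 1]]


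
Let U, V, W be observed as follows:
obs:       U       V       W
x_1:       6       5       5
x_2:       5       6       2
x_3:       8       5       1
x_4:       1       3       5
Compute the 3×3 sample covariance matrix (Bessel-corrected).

Step 1 — column means:
  mean(U) = (6 + 5 + 8 + 1) / 4 = 20/4 = 5
  mean(V) = (5 + 6 + 5 + 3) / 4 = 19/4 = 4.75
  mean(W) = (5 + 2 + 1 + 5) / 4 = 13/4 = 3.25

Step 2 — sample covariance S[i,j] = (1/(n-1)) · Σ_k (x_{k,i} - mean_i) · (x_{k,j} - mean_j), with n-1 = 3.
  S[U,U] = ((1)·(1) + (0)·(0) + (3)·(3) + (-4)·(-4)) / 3 = 26/3 = 8.6667
  S[U,V] = ((1)·(0.25) + (0)·(1.25) + (3)·(0.25) + (-4)·(-1.75)) / 3 = 8/3 = 2.6667
  S[U,W] = ((1)·(1.75) + (0)·(-1.25) + (3)·(-2.25) + (-4)·(1.75)) / 3 = -12/3 = -4
  S[V,V] = ((0.25)·(0.25) + (1.25)·(1.25) + (0.25)·(0.25) + (-1.75)·(-1.75)) / 3 = 4.75/3 = 1.5833
  S[V,W] = ((0.25)·(1.75) + (1.25)·(-1.25) + (0.25)·(-2.25) + (-1.75)·(1.75)) / 3 = -4.75/3 = -1.5833
  S[W,W] = ((1.75)·(1.75) + (-1.25)·(-1.25) + (-2.25)·(-2.25) + (1.75)·(1.75)) / 3 = 12.75/3 = 4.25

S is symmetric (S[j,i] = S[i,j]). Assembling:

S = [[8.6667, 2.6667, -4],
 [2.6667, 1.5833, -1.5833],
 [-4, -1.5833, 4.25]]


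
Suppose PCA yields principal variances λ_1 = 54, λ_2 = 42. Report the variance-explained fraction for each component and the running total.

Step 1 — total variance = trace(Sigma) = Σ λ_i = 54 + 42 = 96.

Step 2 — fraction explained by component i = λ_i / Σ λ:
  PC1: 54/96 = 0.5625
  PC2: 42/96 = 0.4375

Step 3 — cumulative fraction after k components = (λ_1 + ... + λ_k) / Σ λ:
  k = 1: 54/96 = 0.5625
  k = 2: (54 + 42)/96 = 96/96 = 1

Summary (fraction, with percent):

explained: PC1 0.5625 (56.25%), PC2 0.4375 (43.75%);  cumulative: 0.5625, 1


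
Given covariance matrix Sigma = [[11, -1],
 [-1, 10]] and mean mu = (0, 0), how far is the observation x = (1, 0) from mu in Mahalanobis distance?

Step 1 — centre the observation: (x - mu) = (1, 0).

Step 2 — invert Sigma. det(Sigma) = 11·10 - (-1)² = 109.
  Sigma^{-1} = (1/det) · [[d, -b], [-b, a]] = [[0.0917, 0.0092],
 [0.0092, 0.1009]].

Step 3 — form the quadratic (x - mu)^T · Sigma^{-1} · (x - mu):
  Sigma^{-1} · (x - mu) = (0.0917, 0.0092).
  (x - mu)^T · [Sigma^{-1} · (x - mu)] = (1)·(0.0917) + (0)·(0.0092) = 0.0917.

Step 4 — take square root: d = √(0.0917) ≈ 0.3029.

d(x, mu) = √(0.0917) ≈ 0.3029


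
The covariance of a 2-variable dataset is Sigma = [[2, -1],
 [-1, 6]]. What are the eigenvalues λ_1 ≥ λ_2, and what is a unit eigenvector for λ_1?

Step 1 — characteristic polynomial of 2×2 Sigma:
  det(Sigma - λI) = λ² - trace · λ + det = 0.
  trace = 2 + 6 = 8, det = 2·6 - (-1)² = 11.
Step 2 — discriminant:
  Δ = trace² - 4·det = 64 - 44 = 20.
Step 3 — eigenvalues:
  λ = (trace ± √Δ)/2 = (8 ± 4.4721)/2,
  λ_1 = 6.2361,  λ_2 = 1.7639.

Step 4 — unit eigenvector for λ_1: solve (Sigma - λ_1 I)v = 0. First row:
  (2 - 6.2361)·v_x + (-1)·v_y = 0, i.e. (-4.2361)·v_x + (-1)·v_y = 0,
  so v ∝ (b, λ_1 - a) = (-1, 4.2361); multiply by -1 so the first entry is positive: u = (1, -4.2361).
  ||u|| = √((1)² + (-4.2361)²) = √(18.9443) ≈ 4.3525,
  v_1 = u/||u|| ≈ (0.2298, -0.9732) (||v_1|| = 1).

λ_1 = 6.2361,  λ_2 = 1.7639;  v_1 ≈ (0.2298, -0.9732)


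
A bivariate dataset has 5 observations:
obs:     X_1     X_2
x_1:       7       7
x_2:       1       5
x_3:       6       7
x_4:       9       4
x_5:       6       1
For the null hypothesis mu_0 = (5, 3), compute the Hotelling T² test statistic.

Step 1 — sample mean vector:
  mean(X_1) = (7 + 1 + 6 + 9 + 6) / 5 = 29/5 = 5.8
  mean(X_2) = (7 + 5 + 7 + 4 + 1) / 5 = 24/5 = 4.8
  x̄ = (5.8, 4.8),  deviation x̄ - mu_0 = (5.8, 4.8) - (5, 3) = (0.8, 1.8).

Step 2 — sample covariance matrix, S[i,j] = (1/(n-1)) · Σ_k (x_{k,i} - mean_i) · (x_{k,j} - mean_j), divisor n-1 = 4:
  S[X_1,X_1] = ((1.2)·(1.2) + (-4.8)·(-4.8) + (0.2)·(0.2) + (3.2)·(3.2) + (0.2)·(0.2)) / 4 = 34.8/4 = 8.7
  S[X_1,X_2] = ((1.2)·(2.2) + (-4.8)·(0.2) + (0.2)·(2.2) + (3.2)·(-0.8) + (0.2)·(-3.8)) / 4 = -1.2/4 = -0.3
  S[X_2,X_2] = ((2.2)·(2.2) + (0.2)·(0.2) + (2.2)·(2.2) + (-0.8)·(-0.8) + (-3.8)·(-3.8)) / 4 = 24.8/4 = 6.2
  S = [[8.7, -0.3],
 [-0.3, 6.2]].

Step 3 — invert S. det(S) = 8.7·6.2 - (-0.3)² = 53.85.
  S^{-1} = (1/det) · [[d, -b], [-b, a]] = [[0.1151, 0.0056],
 [0.0056, 0.1616]].

Step 4 — quadratic form (x̄ - mu_0)^T · S^{-1} · (x̄ - mu_0):
  S^{-1} · (x̄ - mu_0) = (0.1021, 0.2953),
  (x̄ - mu_0)^T · [...] = (0.8)·(0.1021) + (1.8)·(0.2953) = 0.6132.

Step 5 — scale by n: T² = 5 · 0.6132 = 3.0659.

T² ≈ 3.0659


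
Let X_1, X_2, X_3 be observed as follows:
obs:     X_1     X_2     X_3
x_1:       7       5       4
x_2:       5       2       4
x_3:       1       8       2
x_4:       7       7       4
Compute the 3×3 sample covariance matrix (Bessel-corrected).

Step 1 — column means:
  mean(X_1) = (7 + 5 + 1 + 7) / 4 = 20/4 = 5
  mean(X_2) = (5 + 2 + 8 + 7) / 4 = 22/4 = 5.5
  mean(X_3) = (4 + 4 + 2 + 4) / 4 = 14/4 = 3.5

Step 2 — sample covariance S[i,j] = (1/(n-1)) · Σ_k (x_{k,i} - mean_i) · (x_{k,j} - mean_j), with n-1 = 3.
  S[X_1,X_1] = ((2)·(2) + (0)·(0) + (-4)·(-4) + (2)·(2)) / 3 = 24/3 = 8
  S[X_1,X_2] = ((2)·(-0.5) + (0)·(-3.5) + (-4)·(2.5) + (2)·(1.5)) / 3 = -8/3 = -2.6667
  S[X_1,X_3] = ((2)·(0.5) + (0)·(0.5) + (-4)·(-1.5) + (2)·(0.5)) / 3 = 8/3 = 2.6667
  S[X_2,X_2] = ((-0.5)·(-0.5) + (-3.5)·(-3.5) + (2.5)·(2.5) + (1.5)·(1.5)) / 3 = 21/3 = 7
  S[X_2,X_3] = ((-0.5)·(0.5) + (-3.5)·(0.5) + (2.5)·(-1.5) + (1.5)·(0.5)) / 3 = -5/3 = -1.6667
  S[X_3,X_3] = ((0.5)·(0.5) + (0.5)·(0.5) + (-1.5)·(-1.5) + (0.5)·(0.5)) / 3 = 3/3 = 1

S is symmetric (S[j,i] = S[i,j]). Assembling:

S = [[8, -2.6667, 2.6667],
 [-2.6667, 7, -1.6667],
 [2.6667, -1.6667, 1]]


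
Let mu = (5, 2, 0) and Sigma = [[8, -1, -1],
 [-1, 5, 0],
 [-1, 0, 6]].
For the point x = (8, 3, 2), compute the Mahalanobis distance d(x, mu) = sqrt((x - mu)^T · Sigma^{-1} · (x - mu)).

Step 1 — centre the observation: (x - mu) = (3, 1, 2).

Step 2 — invert Sigma (cofactor / det for 3×3, or solve directly):
  Sigma^{-1} = [[0.131, 0.0262, 0.0218],
 [0.0262, 0.2052, 0.0044],
 [0.0218, 0.0044, 0.1703]].

Step 3 — form the quadratic (x - mu)^T · Sigma^{-1} · (x - mu):
  Sigma^{-1} · (x - mu) = (0.4629, 0.2926, 0.4105).
  (x - mu)^T · [Sigma^{-1} · (x - mu)] = (3)·(0.4629) + (1)·(0.2926) + (2)·(0.4105) = 2.5022.

Step 4 — take square root: d = √(2.5022) ≈ 1.5818.

d(x, mu) = √(2.5022) ≈ 1.5818


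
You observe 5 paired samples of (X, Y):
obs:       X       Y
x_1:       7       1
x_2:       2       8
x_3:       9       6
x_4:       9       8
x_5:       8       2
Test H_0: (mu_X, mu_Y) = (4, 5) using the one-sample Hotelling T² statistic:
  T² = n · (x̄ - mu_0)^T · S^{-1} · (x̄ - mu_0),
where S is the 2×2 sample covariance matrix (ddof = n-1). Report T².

Step 1 — sample mean vector:
  mean(X) = (7 + 2 + 9 + 9 + 8) / 5 = 35/5 = 7
  mean(Y) = (1 + 8 + 6 + 8 + 2) / 5 = 25/5 = 5
  x̄ = (7, 5),  deviation x̄ - mu_0 = (7, 5) - (4, 5) = (3, 0).

Step 2 — sample covariance matrix, S[i,j] = (1/(n-1)) · Σ_k (x_{k,i} - mean_i) · (x_{k,j} - mean_j), divisor n-1 = 4:
  S[X,X] = ((0)·(0) + (-5)·(-5) + (2)·(2) + (2)·(2) + (1)·(1)) / 4 = 34/4 = 8.5
  S[X,Y] = ((0)·(-4) + (-5)·(3) + (2)·(1) + (2)·(3) + (1)·(-3)) / 4 = -10/4 = -2.5
  S[Y,Y] = ((-4)·(-4) + (3)·(3) + (1)·(1) + (3)·(3) + (-3)·(-3)) / 4 = 44/4 = 11
  S = [[8.5, -2.5],
 [-2.5, 11]].

Step 3 — invert S. det(S) = 8.5·11 - (-2.5)² = 87.25.
  S^{-1} = (1/det) · [[d, -b], [-b, a]] = [[0.1261, 0.0287],
 [0.0287, 0.0974]].

Step 4 — quadratic form (x̄ - mu_0)^T · S^{-1} · (x̄ - mu_0):
  S^{-1} · (x̄ - mu_0) = (0.3782, 0.086),
  (x̄ - mu_0)^T · [...] = (3)·(0.3782) + (0)·(0.086) = 1.1347.

Step 5 — scale by n: T² = 5 · 1.1347 = 5.6734.

T² ≈ 5.6734


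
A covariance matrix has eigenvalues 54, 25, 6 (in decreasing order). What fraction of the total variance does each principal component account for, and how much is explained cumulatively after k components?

Step 1 — total variance = trace(Sigma) = Σ λ_i = 54 + 25 + 6 = 85.

Step 2 — fraction explained by component i = λ_i / Σ λ:
  PC1: 54/85 = 0.6353
  PC2: 25/85 = 0.2941
  PC3: 6/85 = 0.0706

Step 3 — cumulative fraction after k components = (λ_1 + ... + λ_k) / Σ λ:
  k = 1: 54/85 = 0.6353
  k = 2: (54 + 25)/85 = 79/85 = 0.9294
  k = 3: (54 + 25 + 6)/85 = 85/85 = 1

Summary (fraction, with percent):

explained: PC1 0.6353 (63.53%), PC2 0.2941 (29.41%), PC3 0.0706 (7.06%);  cumulative: 0.6353, 0.9294, 1


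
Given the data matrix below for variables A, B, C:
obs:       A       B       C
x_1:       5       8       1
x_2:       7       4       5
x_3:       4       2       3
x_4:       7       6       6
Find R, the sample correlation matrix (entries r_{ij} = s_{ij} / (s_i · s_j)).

Step 1 — column means:
  mean(A) = (5 + 7 + 4 + 7) / 4 = 23/4 = 5.75
  mean(B) = (8 + 4 + 2 + 6) / 4 = 20/4 = 5
  mean(C) = (1 + 5 + 3 + 6) / 4 = 15/4 = 3.75

Step 2 — sample variances and covariances s[i,j] = (1/(n-1)) · Σ_k (x_{k,i} - mean_i) · (x_{k,j} - mean_j), with n-1 = 3:
  s[A,A] = ((-0.75)·(-0.75) + (1.25)·(1.25) + (-1.75)·(-1.75) + (1.25)·(1.25)) / 3 = 6.75/3 = 2.25
  s[A,B] = ((-0.75)·(3) + (1.25)·(-1) + (-1.75)·(-3) + (1.25)·(1)) / 3 = 3/3 = 1
  s[A,C] = ((-0.75)·(-2.75) + (1.25)·(1.25) + (-1.75)·(-0.75) + (1.25)·(2.25)) / 3 = 7.75/3 = 2.5833
  s[B,B] = ((3)·(3) + (-1)·(-1) + (-3)·(-3) + (1)·(1)) / 3 = 20/3 = 6.6667
  s[B,C] = ((3)·(-2.75) + (-1)·(1.25) + (-3)·(-0.75) + (1)·(2.25)) / 3 = -5/3 = -1.6667
  s[C,C] = ((-2.75)·(-2.75) + (1.25)·(1.25) + (-0.75)·(-0.75) + (2.25)·(2.25)) / 3 = 14.75/3 = 4.9167
  Sample standard deviations s_i = √(s[i,i]):
  s(A) = √(2.25) = 1.5
  s(B) = √(6.6667) = 2.582
  s(C) = √(4.9167) = 2.2174

Step 3 — r_{ij} = s_{ij} / (s_i · s_j):
  r[A,A] = 1 (diagonal).
  r[A,B] = 1 / (1.5 · 2.582) = 1 / 3.873 = 0.2582
  r[A,C] = 2.5833 / (1.5 · 2.2174) = 2.5833 / 3.326 = 0.7767
  r[B,B] = 1 (diagonal).
  r[B,C] = -1.6667 / (2.582 · 2.2174) = -1.6667 / 5.7252 = -0.2911
  r[C,C] = 1 (diagonal).

R is symmetric with unit diagonal. Assembling:

R = [[1, 0.2582, 0.7767],
 [0.2582, 1, -0.2911],
 [0.7767, -0.2911, 1]]


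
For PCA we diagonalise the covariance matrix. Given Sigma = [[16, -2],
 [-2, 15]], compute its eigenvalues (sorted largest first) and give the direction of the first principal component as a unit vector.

Step 1 — characteristic polynomial of 2×2 Sigma:
  det(Sigma - λI) = λ² - trace · λ + det = 0.
  trace = 16 + 15 = 31, det = 16·15 - (-2)² = 236.
Step 2 — discriminant:
  Δ = trace² - 4·det = 961 - 944 = 17.
Step 3 — eigenvalues:
  λ = (trace ± √Δ)/2 = (31 ± 4.1231)/2,
  λ_1 = 17.5616,  λ_2 = 13.4384.

Step 4 — unit eigenvector for λ_1: solve (Sigma - λ_1 I)v = 0. First row:
  (16 - 17.5616)·v_x + (-2)·v_y = 0, i.e. (-1.5616)·v_x + (-2)·v_y = 0,
  so v ∝ (b, λ_1 - a) = (-2, 1.5616); multiply by -1 so the first entry is positive: u = (2, -1.5616).
  ||u|| = √((2)² + (-1.5616)²) = √(6.4384) ≈ 2.5374,
  v_1 = u/||u|| ≈ (0.7882, -0.6154) (||v_1|| = 1).

λ_1 = 17.5616,  λ_2 = 13.4384;  v_1 ≈ (0.7882, -0.6154)


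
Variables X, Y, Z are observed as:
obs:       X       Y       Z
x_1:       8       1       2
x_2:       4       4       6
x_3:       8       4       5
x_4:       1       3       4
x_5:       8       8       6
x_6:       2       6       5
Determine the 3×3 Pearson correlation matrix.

Step 1 — column means:
  mean(X) = (8 + 4 + 8 + 1 + 8 + 2) / 6 = 31/6 = 5.1667
  mean(Y) = (1 + 4 + 4 + 3 + 8 + 6) / 6 = 26/6 = 4.3333
  mean(Z) = (2 + 6 + 5 + 4 + 6 + 5) / 6 = 28/6 = 4.6667

Step 2 — sample variances and covariances s[i,j] = (1/(n-1)) · Σ_k (x_{k,i} - mean_i) · (x_{k,j} - mean_j), with n-1 = 5:
  s[X,X] = ((2.8333)·(2.8333) + (-1.1667)·(-1.1667) + (2.8333)·(2.8333) + (-4.1667)·(-4.1667) + (2.8333)·(2.8333) + (-3.1667)·(-3.1667)) / 5 = 52.8333/5 = 10.5667
  s[X,Y] = ((2.8333)·(-3.3333) + (-1.1667)·(-0.3333) + (2.8333)·(-0.3333) + (-4.1667)·(-1.3333) + (2.8333)·(3.6667) + (-3.1667)·(1.6667)) / 5 = 0.6667/5 = 0.1333
  s[X,Z] = ((2.8333)·(-2.6667) + (-1.1667)·(1.3333) + (2.8333)·(0.3333) + (-4.1667)·(-0.6667) + (2.8333)·(1.3333) + (-3.1667)·(0.3333)) / 5 = -2.6667/5 = -0.5333
  s[Y,Y] = ((-3.3333)·(-3.3333) + (-0.3333)·(-0.3333) + (-0.3333)·(-0.3333) + (-1.3333)·(-1.3333) + (3.6667)·(3.6667) + (1.6667)·(1.6667)) / 5 = 29.3333/5 = 5.8667
  s[Y,Z] = ((-3.3333)·(-2.6667) + (-0.3333)·(1.3333) + (-0.3333)·(0.3333) + (-1.3333)·(-0.6667) + (3.6667)·(1.3333) + (1.6667)·(0.3333)) / 5 = 14.6667/5 = 2.9333
  s[Z,Z] = ((-2.6667)·(-2.6667) + (1.3333)·(1.3333) + (0.3333)·(0.3333) + (-0.6667)·(-0.6667) + (1.3333)·(1.3333) + (0.3333)·(0.3333)) / 5 = 11.3333/5 = 2.2667
  Sample standard deviations s_i = √(s[i,i]):
  s(X) = √(10.5667) = 3.2506
  s(Y) = √(5.8667) = 2.4221
  s(Z) = √(2.2667) = 1.5055

Step 3 — r_{ij} = s_{ij} / (s_i · s_j):
  r[X,X] = 1 (diagonal).
  r[X,Y] = 0.1333 / (3.2506 · 2.4221) = 0.1333 / 7.8734 = 0.0169
  r[X,Z] = -0.5333 / (3.2506 · 1.5055) = -0.5333 / 4.894 = -0.109
  r[Y,Y] = 1 (diagonal).
  r[Y,Z] = 2.9333 / (2.4221 · 1.5055) = 2.9333 / 3.6466 = 0.8044
  r[Z,Z] = 1 (diagonal).

R is symmetric with unit diagonal. Assembling:

R = [[1, 0.0169, -0.109],
 [0.0169, 1, 0.8044],
 [-0.109, 0.8044, 1]]


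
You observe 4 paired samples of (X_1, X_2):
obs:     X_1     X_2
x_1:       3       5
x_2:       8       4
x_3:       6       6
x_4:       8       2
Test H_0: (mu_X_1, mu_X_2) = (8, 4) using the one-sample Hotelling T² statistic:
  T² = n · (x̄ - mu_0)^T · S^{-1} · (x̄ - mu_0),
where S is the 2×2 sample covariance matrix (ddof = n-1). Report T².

Step 1 — sample mean vector:
  mean(X_1) = (3 + 8 + 6 + 8) / 4 = 25/4 = 6.25
  mean(X_2) = (5 + 4 + 6 + 2) / 4 = 17/4 = 4.25
  x̄ = (6.25, 4.25),  deviation x̄ - mu_0 = (6.25, 4.25) - (8, 4) = (-1.75, 0.25).

Step 2 — sample covariance matrix, S[i,j] = (1/(n-1)) · Σ_k (x_{k,i} - mean_i) · (x_{k,j} - mean_j), divisor n-1 = 3:
  S[X_1,X_1] = ((-3.25)·(-3.25) + (1.75)·(1.75) + (-0.25)·(-0.25) + (1.75)·(1.75)) / 3 = 16.75/3 = 5.5833
  S[X_1,X_2] = ((-3.25)·(0.75) + (1.75)·(-0.25) + (-0.25)·(1.75) + (1.75)·(-2.25)) / 3 = -7.25/3 = -2.4167
  S[X_2,X_2] = ((0.75)·(0.75) + (-0.25)·(-0.25) + (1.75)·(1.75) + (-2.25)·(-2.25)) / 3 = 8.75/3 = 2.9167
  S = [[5.5833, -2.4167],
 [-2.4167, 2.9167]].

Step 3 — invert S. det(S) = 5.5833·2.9167 - (-2.4167)² = 10.4444.
  S^{-1} = (1/det) · [[d, -b], [-b, a]] = [[0.2793, 0.2314],
 [0.2314, 0.5346]].

Step 4 — quadratic form (x̄ - mu_0)^T · S^{-1} · (x̄ - mu_0):
  S^{-1} · (x̄ - mu_0) = (-0.4309, -0.2713),
  (x̄ - mu_0)^T · [...] = (-1.75)·(-0.4309) + (0.25)·(-0.2713) = 0.6862.

Step 5 — scale by n: T² = 4 · 0.6862 = 2.7447.

T² ≈ 2.7447
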